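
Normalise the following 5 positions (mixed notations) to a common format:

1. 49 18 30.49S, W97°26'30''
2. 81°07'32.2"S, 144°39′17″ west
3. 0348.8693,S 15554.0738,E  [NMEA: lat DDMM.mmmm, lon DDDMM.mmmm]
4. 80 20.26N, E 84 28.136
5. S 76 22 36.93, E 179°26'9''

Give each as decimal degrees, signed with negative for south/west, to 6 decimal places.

1. -49.308469, -97.441667
2. -81.125611, -144.654722
3. -3.814488, 155.901230
4. 80.337667, 84.468933
5. -76.376925, 179.435833

Point 1:
  Latitude: 49° + 18/60 + 30.49/3600 = 49 + 0.300000 + 0.008469 = 49.3084694
  S → negative
  Lon: 26′ + 30″ = 26.50000′; 97 + 26.50000/60 = 97.4416667
  W → negative
Point 2:
  φ: 81 + 7/60 + 32.2/3600 = 81.1256111
  S → negative
  Lon: 144 + 39/60 + 17/3600 = 144.6547222
  W ⇒ negate
Point 3:
  Lat: split at 2 digits → 03° and 48.8693′; 3 + 48.8693/60 = 3.8144883
  hemisphere S, so the sign is −
  Lon: degrees = first 3 digits = 155, minutes = 54.0738; 155 + 54.0738/60 = 155.9012300
  E → positive
Point 4:
  Lat: 80 + 20.26/60 = 80.3376667
  N ⇒ keep positive
  Lon: 28.136′ = 0.468933°; total 84.4689333
  E → positive
Point 5:
  Lat: 22′ + 36.93″ = 22.61550′; 76 + 22.61550/60 = 76.3769250
  S → negative
  Lon: 26′ + 9″ = 26.15000′; 179 + 26.15000/60 = 179.4358333
  E ⇒ keep positive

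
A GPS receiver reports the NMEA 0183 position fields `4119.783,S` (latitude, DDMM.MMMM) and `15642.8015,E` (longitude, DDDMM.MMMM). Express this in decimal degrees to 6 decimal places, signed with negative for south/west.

-41.329717, 156.713358

Lat: split at 2 digits → 41° and 19.783′; 41 + 19.783/60 = 41.3297167
S → negative
Lon: degrees = first 3 digits = 156, minutes = 42.8015; 156 + 42.8015/60 = 156.7133583
E → positive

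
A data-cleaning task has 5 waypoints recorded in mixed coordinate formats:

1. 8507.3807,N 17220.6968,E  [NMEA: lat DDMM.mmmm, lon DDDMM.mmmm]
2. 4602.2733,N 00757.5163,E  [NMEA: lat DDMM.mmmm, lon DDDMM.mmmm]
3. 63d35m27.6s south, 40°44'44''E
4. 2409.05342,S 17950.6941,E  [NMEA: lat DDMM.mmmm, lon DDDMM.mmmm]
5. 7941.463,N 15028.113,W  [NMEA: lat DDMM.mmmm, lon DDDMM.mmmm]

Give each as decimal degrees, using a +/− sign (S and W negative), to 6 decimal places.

1. 85.123012, 172.344947
2. 46.037888, 7.958605
3. -63.591000, 40.745556
4. -24.150890, 179.844902
5. 79.691050, -150.468550

Point 1:
  Lat: degrees = first 2 digits = 85, minutes = 7.3807; 85 + 7.3807/60 = 85.1230117
  N → positive
  Lon: degrees = first 3 digits = 172, minutes = 20.6968; 172 + 20.6968/60 = 172.3449467
  E → positive
Point 2:
  Lat: degrees = first 2 digits = 46, minutes = 2.2733; 46 + 2.2733/60 = 46.0378883
  N ⇒ keep positive
  λ: degrees = first 3 digits = 7, minutes = 57.5163; 7 + 57.5163/60 = 7.9586050
  E ⇒ keep positive
Point 3:
  Lat: 63 + 35/60 + 27.6/3600 = 63.5910000
  hemisphere S, so the sign is −
  Lon: 40 + 44/60 + 44/3600 = 40.7455556
  E ⇒ keep positive
Point 4:
  φ: split at 2 digits → 24° and 9.05342′; 24 + 9.05342/60 = 24.1508903
  hemisphere S, so the sign is −
  Lon: split at 3 digits → 179° and 50.6941′; 179 + 50.6941/60 = 179.8449017
  E → positive
Point 5:
  φ: degrees = first 2 digits = 79, minutes = 41.463; 79 + 41.463/60 = 79.6910500
  N → positive
  Longitude: split at 3 digits → 150° and 28.113′; 150 + 28.113/60 = 150.4685500
  W ⇒ negate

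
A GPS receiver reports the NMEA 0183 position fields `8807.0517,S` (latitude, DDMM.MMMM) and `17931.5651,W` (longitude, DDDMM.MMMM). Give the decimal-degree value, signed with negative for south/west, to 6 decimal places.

-88.117528, -179.526085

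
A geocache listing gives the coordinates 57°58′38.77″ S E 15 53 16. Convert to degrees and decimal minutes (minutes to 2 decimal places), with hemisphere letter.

57° 58.65′ S, 15° 53.27′ E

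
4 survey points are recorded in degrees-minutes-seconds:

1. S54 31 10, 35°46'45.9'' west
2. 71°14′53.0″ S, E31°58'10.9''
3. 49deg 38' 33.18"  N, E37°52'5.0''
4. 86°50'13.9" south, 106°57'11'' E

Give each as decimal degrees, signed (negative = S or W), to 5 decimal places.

1. -54.51944, -35.77942
2. -71.24806, 31.96969
3. 49.64255, 37.86806
4. -86.83719, 106.95306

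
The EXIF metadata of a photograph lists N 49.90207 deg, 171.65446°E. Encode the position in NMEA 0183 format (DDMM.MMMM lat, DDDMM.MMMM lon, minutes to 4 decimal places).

4954.1242,N / 17139.2676,E

Lat: 49° + 0.902070 × 60 = 49° 54.124200′
Longitude: fractional part 0.654460 → 39.267600 minutes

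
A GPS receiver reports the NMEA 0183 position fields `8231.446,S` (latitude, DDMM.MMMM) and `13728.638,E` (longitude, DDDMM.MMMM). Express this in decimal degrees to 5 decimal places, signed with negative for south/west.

φ: degrees = first 2 digits = 82, minutes = 31.446; 82 + 31.446/60 = 82.524100
hemisphere S, so the sign is −
Lon: split at 3 digits → 137° and 28.638′; 137 + 28.638/60 = 137.477300
E → positive

-82.52410, 137.47730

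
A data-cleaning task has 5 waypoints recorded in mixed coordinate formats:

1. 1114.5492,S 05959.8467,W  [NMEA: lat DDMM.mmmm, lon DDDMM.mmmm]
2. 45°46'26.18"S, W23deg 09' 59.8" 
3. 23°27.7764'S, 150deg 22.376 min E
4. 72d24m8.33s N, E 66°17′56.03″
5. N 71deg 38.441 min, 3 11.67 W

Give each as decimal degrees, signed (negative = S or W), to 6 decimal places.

1. -11.242487, -59.997445
2. -45.773939, -23.166611
3. -23.462940, 150.372933
4. 72.402314, 66.298897
5. 71.640683, -3.194500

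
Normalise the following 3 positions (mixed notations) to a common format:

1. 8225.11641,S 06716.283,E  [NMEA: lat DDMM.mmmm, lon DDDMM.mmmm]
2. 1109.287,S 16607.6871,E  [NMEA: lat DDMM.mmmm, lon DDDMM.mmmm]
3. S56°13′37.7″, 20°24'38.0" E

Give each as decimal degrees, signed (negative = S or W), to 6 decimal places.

1. -82.418607, 67.271383
2. -11.154783, 166.128118
3. -56.227139, 20.410556

Point 1:
  Latitude: degrees = first 2 digits = 82, minutes = 25.11641; 82 + 25.11641/60 = 82.4186068
  hemisphere S, so the sign is −
  λ: split at 3 digits → 067° and 16.283′; 67 + 16.283/60 = 67.2713833
  E → positive
Point 2:
  Latitude: degrees = first 2 digits = 11, minutes = 9.287; 11 + 9.287/60 = 11.1547833
  hemisphere S, so the sign is −
  Lon: degrees = first 3 digits = 166, minutes = 7.6871; 166 + 7.6871/60 = 166.1281183
  E ⇒ keep positive
Point 3:
  Latitude: 13′ + 37.7″ = 13.62833′; 56 + 13.62833/60 = 56.2271389
  S → negative
  Lon: 20° + 24/60 + 38/3600 = 20 + 0.400000 + 0.010556 = 20.4105556
  E → positive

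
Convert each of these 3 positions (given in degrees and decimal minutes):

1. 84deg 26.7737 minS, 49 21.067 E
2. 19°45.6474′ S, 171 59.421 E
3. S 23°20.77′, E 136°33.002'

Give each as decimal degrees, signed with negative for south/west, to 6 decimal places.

Point 1:
  Latitude: 84 + 26.7737/60 = 84.4462283
  S → negative
  λ: 21.067′ = 0.351117°; total 49.3511167
  E ⇒ keep positive
Point 2:
  Lat: 19 + 45.6474/60 = 19.7607900
  S ⇒ negate
  λ: 171 + 59.421/60 = 171.9903500
  E → positive
Point 3:
  Latitude: 20.77′ = 0.346167°; total 23.3461667
  S → negative
  Lon: 136 + 33.002/60 = 136.5500333
  E → positive

1. -84.446228, 49.351117
2. -19.760790, 171.990350
3. -23.346167, 136.550033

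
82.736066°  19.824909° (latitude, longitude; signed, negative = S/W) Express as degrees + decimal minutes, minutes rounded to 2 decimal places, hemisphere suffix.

82° 44.16′ N, 19° 49.49′ E

Lat: fractional part 0.736066 → 44.1640 minutes
Longitude: minutes = (19.824909 − 19) × 60 = 49.4945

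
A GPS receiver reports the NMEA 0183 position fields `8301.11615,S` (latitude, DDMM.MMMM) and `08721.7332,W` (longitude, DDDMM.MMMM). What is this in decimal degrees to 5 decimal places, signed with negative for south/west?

-83.01860, -87.36222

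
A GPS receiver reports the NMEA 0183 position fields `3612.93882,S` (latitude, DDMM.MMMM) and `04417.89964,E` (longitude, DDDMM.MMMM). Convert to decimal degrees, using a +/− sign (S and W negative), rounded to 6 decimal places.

-36.215647, 44.298327

Latitude: split at 2 digits → 36° and 12.93882′; 36 + 12.93882/60 = 36.2156470
S → negative
Lon: split at 3 digits → 044° and 17.89964′; 44 + 17.89964/60 = 44.2983273
E → positive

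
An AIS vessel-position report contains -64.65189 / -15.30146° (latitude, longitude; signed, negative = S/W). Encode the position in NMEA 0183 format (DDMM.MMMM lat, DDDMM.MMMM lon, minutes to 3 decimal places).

Latitude is negative → S; |value| = 64.651890
Lat: 64° + 0.651890 × 60 = 64° 39.11340′
Longitude is negative → W; |value| = 15.301460
Lon: minutes = (15.301460 − 15) × 60 = 18.08760

6439.113,S / 01518.088,W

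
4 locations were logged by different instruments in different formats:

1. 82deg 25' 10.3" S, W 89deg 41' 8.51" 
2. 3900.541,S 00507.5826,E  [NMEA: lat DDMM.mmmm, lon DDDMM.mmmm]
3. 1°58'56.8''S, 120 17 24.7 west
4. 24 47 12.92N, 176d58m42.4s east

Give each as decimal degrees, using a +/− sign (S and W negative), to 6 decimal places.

1. -82.419528, -89.685697
2. -39.009017, 5.126377
3. -1.982444, -120.290194
4. 24.786922, 176.978444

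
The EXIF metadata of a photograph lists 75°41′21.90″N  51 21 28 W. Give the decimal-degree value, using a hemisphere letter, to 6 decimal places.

φ: 41′ + 21.9″ = 41.36500′; 75 + 41.36500/60 = 75.6894167
Lon: 51 + 21/60 + 28/3600 = 51.3577778

75.689417° N, 51.357778° W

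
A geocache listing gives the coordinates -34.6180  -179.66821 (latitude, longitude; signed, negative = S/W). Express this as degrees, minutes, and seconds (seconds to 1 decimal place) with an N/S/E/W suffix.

Latitude is negative → S; |value| = 34.618000
Latitude: 0.618000° → 37.08000′; 0.08000 × 60 = 4.800″
Longitude is negative → W; |value| = 179.668210
λ: 0.668210 × 60 = 40.09260′ → 40′, remainder × 60 = 5.556″

34°37′4.8″ S, 179°40′5.6″ W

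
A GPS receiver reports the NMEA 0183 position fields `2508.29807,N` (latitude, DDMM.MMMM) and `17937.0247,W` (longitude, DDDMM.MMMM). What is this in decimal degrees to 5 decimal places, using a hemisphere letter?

25.13830° N, 179.61708° W

φ: degrees = first 2 digits = 25, minutes = 8.29807; 25 + 8.29807/60 = 25.138301
Longitude: split at 3 digits → 179° and 37.0247′; 179 + 37.0247/60 = 179.617078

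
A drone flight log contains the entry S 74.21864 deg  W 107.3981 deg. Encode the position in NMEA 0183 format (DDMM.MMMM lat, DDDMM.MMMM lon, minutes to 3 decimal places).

φ: 74° + 0.218640 × 60 = 74° 13.11840′
λ: fractional part 0.398100 → 23.88600 minutes

7413.118,S / 10723.886,W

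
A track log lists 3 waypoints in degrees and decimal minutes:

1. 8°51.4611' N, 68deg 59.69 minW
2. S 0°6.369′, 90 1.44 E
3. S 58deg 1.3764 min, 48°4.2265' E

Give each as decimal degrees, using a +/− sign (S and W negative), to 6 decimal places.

1. 8.857685, -68.994833
2. -0.106150, 90.024000
3. -58.022940, 48.070442

Point 1:
  Lat: 51.4611′ = 0.857685°; total 8.8576850
  N ⇒ keep positive
  Lon: 68 + 59.69/60 = 68.9948333
  W ⇒ negate
Point 2:
  Lat: 6.369′ = 0.106150°; total 0.1061500
  hemisphere S, so the sign is −
  Longitude: 90 + 1.44/60 = 90.0240000
  E → positive
Point 3:
  Latitude: 58 + 1.3764/60 = 58.0229400
  S ⇒ negate
  λ: 4.2265′ = 0.070442°; total 48.0704417
  E → positive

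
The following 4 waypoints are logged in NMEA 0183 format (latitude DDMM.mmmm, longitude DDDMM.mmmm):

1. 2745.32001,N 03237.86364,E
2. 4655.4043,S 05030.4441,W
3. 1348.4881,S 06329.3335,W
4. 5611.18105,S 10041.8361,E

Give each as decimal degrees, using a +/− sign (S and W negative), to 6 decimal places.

1. 27.755334, 32.631061
2. -46.923405, -50.507402
3. -13.808135, -63.488892
4. -56.186351, 100.697268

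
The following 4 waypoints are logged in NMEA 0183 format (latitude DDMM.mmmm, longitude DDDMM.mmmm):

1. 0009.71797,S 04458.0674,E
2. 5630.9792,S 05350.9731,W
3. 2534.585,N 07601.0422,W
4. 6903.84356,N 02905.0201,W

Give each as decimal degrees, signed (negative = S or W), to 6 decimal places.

1. -0.161966, 44.967790
2. -56.516320, -53.849552
3. 25.576417, -76.017370
4. 69.064059, -29.083668

Point 1:
  Latitude: split at 2 digits → 00° and 9.71797′; 0 + 9.71797/60 = 0.1619662
  S ⇒ negate
  Longitude: degrees = first 3 digits = 44, minutes = 58.0674; 44 + 58.0674/60 = 44.9677900
  E → positive
Point 2:
  Lat: split at 2 digits → 56° and 30.9792′; 56 + 30.9792/60 = 56.5163200
  S → negative
  Lon: degrees = first 3 digits = 53, minutes = 50.9731; 53 + 50.9731/60 = 53.8495517
  W → negative
Point 3:
  φ: split at 2 digits → 25° and 34.585′; 25 + 34.585/60 = 25.5764167
  N → positive
  λ: split at 3 digits → 076° and 1.0422′; 76 + 1.0422/60 = 76.0173700
  W → negative
Point 4:
  Lat: degrees = first 2 digits = 69, minutes = 3.84356; 69 + 3.84356/60 = 69.0640593
  N ⇒ keep positive
  Lon: split at 3 digits → 029° and 5.0201′; 29 + 5.0201/60 = 29.0836683
  W → negative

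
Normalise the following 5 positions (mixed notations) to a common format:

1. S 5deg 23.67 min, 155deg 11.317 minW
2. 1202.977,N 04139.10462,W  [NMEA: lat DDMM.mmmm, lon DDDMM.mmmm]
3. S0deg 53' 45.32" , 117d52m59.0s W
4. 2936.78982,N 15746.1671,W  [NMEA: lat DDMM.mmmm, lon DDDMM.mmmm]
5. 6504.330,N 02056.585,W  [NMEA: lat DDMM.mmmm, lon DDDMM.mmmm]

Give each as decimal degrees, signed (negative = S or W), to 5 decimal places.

Point 1:
  Lat: 23.67′ = 0.394500°; total 5.394500
  S ⇒ negate
  Longitude: 155 + 11.317/60 = 155.188617
  W ⇒ negate
Point 2:
  Latitude: degrees = first 2 digits = 12, minutes = 2.977; 12 + 2.977/60 = 12.049617
  N → positive
  λ: degrees = first 3 digits = 41, minutes = 39.10462; 41 + 39.10462/60 = 41.651744
  W → negative
Point 3:
  Latitude: 0° + 53/60 + 45.32/3600 = 0 + 0.883333 + 0.012589 = 0.895922
  hemisphere S, so the sign is −
  λ: 117° + 52/60 + 59/3600 = 117 + 0.866667 + 0.016389 = 117.883056
  hemisphere W, so the sign is −
Point 4:
  φ: split at 2 digits → 29° and 36.78982′; 29 + 36.78982/60 = 29.613164
  N ⇒ keep positive
  Lon: degrees = first 3 digits = 157, minutes = 46.1671; 157 + 46.1671/60 = 157.769452
  W ⇒ negate
Point 5:
  Latitude: split at 2 digits → 65° and 4.33′; 65 + 4.33/60 = 65.072167
  N → positive
  λ: degrees = first 3 digits = 20, minutes = 56.585; 20 + 56.585/60 = 20.943083
  W → negative

1. -5.39450, -155.18862
2. 12.04962, -41.65174
3. -0.89592, -117.88306
4. 29.61316, -157.76945
5. 65.07217, -20.94308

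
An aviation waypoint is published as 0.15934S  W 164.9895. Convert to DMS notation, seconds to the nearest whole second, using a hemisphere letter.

Lat: 0.159340 × 60 = 9.56040′ → 9′, remainder × 60 = 33.62″
Longitude: 0.989500 × 60 = 59.37000′ → 59′, remainder × 60 = 22.20″

0°09′34″ S, 164°59′22″ W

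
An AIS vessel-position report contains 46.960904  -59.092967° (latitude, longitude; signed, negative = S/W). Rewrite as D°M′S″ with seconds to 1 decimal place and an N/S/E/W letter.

46°57′39.3″ N, 59°05′34.7″ W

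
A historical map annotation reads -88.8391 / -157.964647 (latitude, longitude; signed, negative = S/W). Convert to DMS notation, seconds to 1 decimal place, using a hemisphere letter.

88°50′20.8″ S, 157°57′52.7″ W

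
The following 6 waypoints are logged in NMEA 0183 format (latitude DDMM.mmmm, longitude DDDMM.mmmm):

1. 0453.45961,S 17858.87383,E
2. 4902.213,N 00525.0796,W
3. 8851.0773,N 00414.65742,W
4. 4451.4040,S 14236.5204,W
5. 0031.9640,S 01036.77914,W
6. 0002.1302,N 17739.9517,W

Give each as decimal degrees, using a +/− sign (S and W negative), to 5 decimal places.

1. -4.89099, 178.98123
2. 49.03688, -5.41799
3. 88.85129, -4.24429
4. -44.85673, -142.60867
5. -0.53273, -10.61299
6. 0.03550, -177.66586

Point 1:
  Latitude: split at 2 digits → 04° and 53.45961′; 4 + 53.45961/60 = 4.890994
  S ⇒ negate
  Lon: degrees = first 3 digits = 178, minutes = 58.87383; 178 + 58.87383/60 = 178.981231
  E ⇒ keep positive
Point 2:
  Latitude: degrees = first 2 digits = 49, minutes = 2.213; 49 + 2.213/60 = 49.036883
  N → positive
  Lon: degrees = first 3 digits = 5, minutes = 25.0796; 5 + 25.0796/60 = 5.417993
  hemisphere W, so the sign is −
Point 3:
  Lat: split at 2 digits → 88° and 51.0773′; 88 + 51.0773/60 = 88.851288
  N → positive
  Longitude: degrees = first 3 digits = 4, minutes = 14.65742; 4 + 14.65742/60 = 4.244290
  hemisphere W, so the sign is −
Point 4:
  φ: split at 2 digits → 44° and 51.404′; 44 + 51.404/60 = 44.856733
  S → negative
  Longitude: degrees = first 3 digits = 142, minutes = 36.5204; 142 + 36.5204/60 = 142.608673
  W → negative
Point 5:
  φ: degrees = first 2 digits = 0, minutes = 31.964; 0 + 31.964/60 = 0.532733
  S → negative
  Longitude: degrees = first 3 digits = 10, minutes = 36.77914; 10 + 36.77914/60 = 10.612986
  W ⇒ negate
Point 6:
  Lat: degrees = first 2 digits = 0, minutes = 2.1302; 0 + 2.1302/60 = 0.035503
  N ⇒ keep positive
  Lon: split at 3 digits → 177° and 39.9517′; 177 + 39.9517/60 = 177.665862
  W → negative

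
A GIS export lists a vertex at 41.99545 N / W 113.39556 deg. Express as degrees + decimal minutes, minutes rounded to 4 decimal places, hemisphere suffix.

41° 59.7270′ N, 113° 23.7336′ W

Lat: fractional part 0.995450 → 59.727000 minutes
Lon: minutes = (113.395560 − 113) × 60 = 23.733600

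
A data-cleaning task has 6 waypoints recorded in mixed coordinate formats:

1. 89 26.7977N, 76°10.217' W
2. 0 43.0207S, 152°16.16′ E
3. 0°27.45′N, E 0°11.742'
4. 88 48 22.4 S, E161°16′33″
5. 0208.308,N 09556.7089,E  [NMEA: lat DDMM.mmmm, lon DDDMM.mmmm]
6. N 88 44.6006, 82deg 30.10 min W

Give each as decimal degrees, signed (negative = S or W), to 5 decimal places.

Point 1:
  Latitude: 89 + 26.7977/60 = 89.446628
  N ⇒ keep positive
  Lon: 76 + 10.217/60 = 76.170283
  W ⇒ negate
Point 2:
  Latitude: 43.0207′ = 0.717012°; total 0.717012
  S → negative
  Longitude: 152 + 16.16/60 = 152.269333
  E → positive
Point 3:
  φ: 27.45′ = 0.457500°; total 0.457500
  N → positive
  Longitude: 11.742′ = 0.195700°; total 0.195700
  E → positive
Point 4:
  Latitude: 88 + 48/60 + 22.4/3600 = 88.806222
  S → negative
  λ: 161° + 16/60 + 33/3600 = 161 + 0.266667 + 0.009167 = 161.275833
  E ⇒ keep positive
Point 5:
  φ: split at 2 digits → 02° and 8.308′; 2 + 8.308/60 = 2.138467
  N → positive
  Lon: split at 3 digits → 095° and 56.7089′; 95 + 56.7089/60 = 95.945148
  E ⇒ keep positive
Point 6:
  Lat: 88 + 44.6006/60 = 88.743343
  N ⇒ keep positive
  λ: 30.1′ = 0.501667°; total 82.501667
  W → negative

1. 89.44663, -76.17028
2. -0.71701, 152.26933
3. 0.45750, 0.19570
4. -88.80622, 161.27583
5. 2.13847, 95.94515
6. 88.74334, -82.50167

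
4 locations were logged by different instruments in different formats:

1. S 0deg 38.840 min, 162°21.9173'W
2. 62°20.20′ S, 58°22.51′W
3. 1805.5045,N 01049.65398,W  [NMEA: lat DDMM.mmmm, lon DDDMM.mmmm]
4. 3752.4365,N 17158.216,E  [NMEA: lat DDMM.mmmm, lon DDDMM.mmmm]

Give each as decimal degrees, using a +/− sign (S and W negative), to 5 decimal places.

1. -0.64733, -162.36529
2. -62.33667, -58.37517
3. 18.09174, -10.82757
4. 37.87394, 171.97027

Point 1:
  Lat: 0 + 38.84/60 = 0.647333
  hemisphere S, so the sign is −
  Lon: 21.9173′ = 0.365288°; total 162.365288
  W ⇒ negate
Point 2:
  Latitude: 20.2′ = 0.336667°; total 62.336667
  S ⇒ negate
  λ: 58 + 22.51/60 = 58.375167
  W → negative
Point 3:
  φ: degrees = first 2 digits = 18, minutes = 5.5045; 18 + 5.5045/60 = 18.091742
  N ⇒ keep positive
  Lon: split at 3 digits → 010° and 49.65398′; 10 + 49.65398/60 = 10.827566
  hemisphere W, so the sign is −
Point 4:
  Latitude: degrees = first 2 digits = 37, minutes = 52.4365; 37 + 52.4365/60 = 37.873942
  N ⇒ keep positive
  Longitude: degrees = first 3 digits = 171, minutes = 58.216; 171 + 58.216/60 = 171.970267
  E ⇒ keep positive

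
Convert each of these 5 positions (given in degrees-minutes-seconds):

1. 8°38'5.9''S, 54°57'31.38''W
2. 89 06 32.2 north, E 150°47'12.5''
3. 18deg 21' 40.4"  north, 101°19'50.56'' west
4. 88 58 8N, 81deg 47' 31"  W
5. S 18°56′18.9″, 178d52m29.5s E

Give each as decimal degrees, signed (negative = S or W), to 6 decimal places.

Point 1:
  Latitude: 8 + 38/60 + 5.9/3600 = 8.6349722
  S → negative
  λ: 57′ + 31.38″ = 57.52300′; 54 + 57.52300/60 = 54.9587167
  hemisphere W, so the sign is −
Point 2:
  Lat: 89 + 6/60 + 32.2/3600 = 89.1089444
  N → positive
  Lon: 150 + 47/60 + 12.5/3600 = 150.7868056
  E → positive
Point 3:
  φ: 18 + 21/60 + 40.4/3600 = 18.3612222
  N ⇒ keep positive
  λ: 101 + 19/60 + 50.56/3600 = 101.3307111
  W ⇒ negate
Point 4:
  φ: 58′ + 8″ = 58.13333′; 88 + 58.13333/60 = 88.9688889
  N → positive
  λ: 81° + 47/60 + 31/3600 = 81 + 0.783333 + 0.008611 = 81.7919444
  W → negative
Point 5:
  Latitude: 18° + 56/60 + 18.9/3600 = 18 + 0.933333 + 0.005250 = 18.9385833
  hemisphere S, so the sign is −
  λ: 178 + 52/60 + 29.5/3600 = 178.8748611
  E ⇒ keep positive

1. -8.634972, -54.958717
2. 89.108944, 150.786806
3. 18.361222, -101.330711
4. 88.968889, -81.791944
5. -18.938583, 178.874861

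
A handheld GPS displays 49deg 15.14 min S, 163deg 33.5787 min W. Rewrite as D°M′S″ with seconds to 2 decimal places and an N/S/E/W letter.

Latitude: 15.14000′ → 15′ and 0.14000 × 60 = 8.4000″
λ: 33.57870′ → 33′ and 0.57870 × 60 = 34.7220″

49°15′8.40″ S, 163°33′34.72″ W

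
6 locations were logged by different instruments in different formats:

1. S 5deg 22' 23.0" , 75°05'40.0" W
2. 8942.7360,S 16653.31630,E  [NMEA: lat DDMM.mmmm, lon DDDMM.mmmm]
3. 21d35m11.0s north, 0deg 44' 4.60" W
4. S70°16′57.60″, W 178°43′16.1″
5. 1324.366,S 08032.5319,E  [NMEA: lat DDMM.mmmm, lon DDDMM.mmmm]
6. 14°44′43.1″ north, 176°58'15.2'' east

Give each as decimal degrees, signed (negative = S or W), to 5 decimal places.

1. -5.37306, -75.09444
2. -89.71227, 166.88861
3. 21.58639, -0.73461
4. -70.28267, -178.72114
5. -13.40610, 80.54220
6. 14.74531, 176.97089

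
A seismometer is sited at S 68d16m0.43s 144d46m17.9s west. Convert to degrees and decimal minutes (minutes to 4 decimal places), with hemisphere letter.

68° 16.0072′ S, 144° 46.2983′ W

Latitude: seconds/60 = 0.00717; minutes = 16 + 0.00717 = 16.007167
λ: seconds/60 = 0.29833; minutes = 46 + 0.29833 = 46.298333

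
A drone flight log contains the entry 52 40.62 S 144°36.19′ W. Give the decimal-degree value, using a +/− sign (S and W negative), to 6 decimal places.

-52.677000, -144.603167

Latitude: 52 + 40.62/60 = 52.6770000
hemisphere S, so the sign is −
Longitude: 36.19′ = 0.603167°; total 144.6031667
W ⇒ negate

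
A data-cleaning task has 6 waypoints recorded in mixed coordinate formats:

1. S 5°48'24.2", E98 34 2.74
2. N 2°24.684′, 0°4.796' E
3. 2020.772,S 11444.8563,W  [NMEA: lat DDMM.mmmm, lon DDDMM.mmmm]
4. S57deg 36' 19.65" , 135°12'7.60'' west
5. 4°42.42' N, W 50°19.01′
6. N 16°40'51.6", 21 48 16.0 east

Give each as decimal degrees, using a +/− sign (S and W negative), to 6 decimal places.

1. -5.806722, 98.567428
2. 2.411400, 0.079933
3. -20.346200, -114.747605
4. -57.605458, -135.202111
5. 4.707000, -50.316833
6. 16.681000, 21.804444

Point 1:
  φ: 5° + 48/60 + 24.2/3600 = 5 + 0.800000 + 0.006722 = 5.8067222
  hemisphere S, so the sign is −
  λ: 98° + 34/60 + 2.74/3600 = 98 + 0.566667 + 0.000761 = 98.5674278
  E ⇒ keep positive
Point 2:
  Lat: 2 + 24.684/60 = 2.4114000
  N → positive
  Lon: 4.796′ = 0.079933°; total 0.0799333
  E → positive
Point 3:
  Latitude: degrees = first 2 digits = 20, minutes = 20.772; 20 + 20.772/60 = 20.3462000
  hemisphere S, so the sign is −
  Longitude: degrees = first 3 digits = 114, minutes = 44.8563; 114 + 44.8563/60 = 114.7476050
  W ⇒ negate
Point 4:
  Latitude: 57 + 36/60 + 19.65/3600 = 57.6054583
  hemisphere S, so the sign is −
  Lon: 135 + 12/60 + 7.6/3600 = 135.2021111
  hemisphere W, so the sign is −
Point 5:
  Lat: 4 + 42.42/60 = 4.7070000
  N → positive
  λ: 19.01′ = 0.316833°; total 50.3168333
  W ⇒ negate
Point 6:
  Lat: 40′ + 51.6″ = 40.86000′; 16 + 40.86000/60 = 16.6810000
  N → positive
  λ: 21° + 48/60 + 16/3600 = 21 + 0.800000 + 0.004444 = 21.8044444
  E → positive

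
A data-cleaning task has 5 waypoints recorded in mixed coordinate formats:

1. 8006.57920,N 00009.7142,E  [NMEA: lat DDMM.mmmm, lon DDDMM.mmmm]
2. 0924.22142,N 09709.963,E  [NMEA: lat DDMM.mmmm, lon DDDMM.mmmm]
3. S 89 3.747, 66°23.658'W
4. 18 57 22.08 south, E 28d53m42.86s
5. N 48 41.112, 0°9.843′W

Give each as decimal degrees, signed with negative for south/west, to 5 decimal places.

Point 1:
  φ: split at 2 digits → 80° and 6.5792′; 80 + 6.5792/60 = 80.109653
  N ⇒ keep positive
  λ: split at 3 digits → 000° and 9.7142′; 0 + 9.7142/60 = 0.161903
  E → positive
Point 2:
  Lat: degrees = first 2 digits = 9, minutes = 24.22142; 9 + 24.22142/60 = 9.403690
  N ⇒ keep positive
  λ: split at 3 digits → 097° and 9.963′; 97 + 9.963/60 = 97.166050
  E ⇒ keep positive
Point 3:
  φ: 89 + 3.747/60 = 89.062450
  S → negative
  Lon: 66 + 23.658/60 = 66.394300
  W → negative
Point 4:
  Lat: 18 + 57/60 + 22.08/3600 = 18.956133
  S ⇒ negate
  Lon: 28° + 53/60 + 42.86/3600 = 28 + 0.883333 + 0.011906 = 28.895239
  E ⇒ keep positive
Point 5:
  Lat: 48 + 41.112/60 = 48.685200
  N → positive
  Lon: 9.843′ = 0.164050°; total 0.164050
  hemisphere W, so the sign is −

1. 80.10965, 0.16190
2. 9.40369, 97.16605
3. -89.06245, -66.39430
4. -18.95613, 28.89524
5. 48.68520, -0.16405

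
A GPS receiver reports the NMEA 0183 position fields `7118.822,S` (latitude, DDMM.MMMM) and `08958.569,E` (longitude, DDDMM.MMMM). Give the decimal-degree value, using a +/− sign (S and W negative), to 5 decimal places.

-71.31370, 89.97615

Lat: degrees = first 2 digits = 71, minutes = 18.822; 71 + 18.822/60 = 71.313700
S → negative
λ: split at 3 digits → 089° and 58.569′; 89 + 58.569/60 = 89.976150
E → positive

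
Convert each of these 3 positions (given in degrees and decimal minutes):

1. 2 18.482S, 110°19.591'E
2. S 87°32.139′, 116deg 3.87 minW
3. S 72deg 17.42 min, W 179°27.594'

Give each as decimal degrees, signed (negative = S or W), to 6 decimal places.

Point 1:
  Lat: 2 + 18.482/60 = 2.3080333
  S ⇒ negate
  Longitude: 19.591′ = 0.326517°; total 110.3265167
  E ⇒ keep positive
Point 2:
  Latitude: 32.139′ = 0.535650°; total 87.5356500
  S ⇒ negate
  λ: 3.87′ = 0.064500°; total 116.0645000
  W → negative
Point 3:
  Latitude: 17.42′ = 0.290333°; total 72.2903333
  S → negative
  Longitude: 27.594′ = 0.459900°; total 179.4599000
  W ⇒ negate

1. -2.308033, 110.326517
2. -87.535650, -116.064500
3. -72.290333, -179.459900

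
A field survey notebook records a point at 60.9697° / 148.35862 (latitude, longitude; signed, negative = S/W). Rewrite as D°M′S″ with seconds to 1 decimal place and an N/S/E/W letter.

φ: 0.969700 × 60 = 58.18200′ → 58′, remainder × 60 = 10.920″
Lon: whole degrees 148; 21.51720′ → 21′ and 31.032″

60°58′10.9″ N, 148°21′31.0″ E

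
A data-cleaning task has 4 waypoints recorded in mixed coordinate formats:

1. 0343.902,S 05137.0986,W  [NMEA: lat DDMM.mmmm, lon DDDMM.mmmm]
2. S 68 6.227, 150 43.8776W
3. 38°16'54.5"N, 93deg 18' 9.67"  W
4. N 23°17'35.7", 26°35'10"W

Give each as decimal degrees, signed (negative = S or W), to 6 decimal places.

1. -3.731700, -51.618310
2. -68.103783, -150.731293
3. 38.281806, -93.302686
4. 23.293250, -26.586111

Point 1:
  Latitude: split at 2 digits → 03° and 43.902′; 3 + 43.902/60 = 3.7317000
  S → negative
  Lon: split at 3 digits → 051° and 37.0986′; 51 + 37.0986/60 = 51.6183100
  W → negative
Point 2:
  φ: 68 + 6.227/60 = 68.1037833
  hemisphere S, so the sign is −
  λ: 150 + 43.8776/60 = 150.7312933
  hemisphere W, so the sign is −
Point 3:
  φ: 38° + 16/60 + 54.5/3600 = 38 + 0.266667 + 0.015139 = 38.2818056
  N → positive
  Longitude: 93 + 18/60 + 9.67/3600 = 93.3026861
  W → negative
Point 4:
  φ: 23 + 17/60 + 35.7/3600 = 23.2932500
  N ⇒ keep positive
  Lon: 35′ + 10″ = 35.16667′; 26 + 35.16667/60 = 26.5861111
  hemisphere W, so the sign is −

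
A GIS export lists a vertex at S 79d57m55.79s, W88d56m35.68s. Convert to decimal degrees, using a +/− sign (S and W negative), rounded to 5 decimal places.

-79.96550, -88.94324

Lat: 57′ + 55.79″ = 57.92983′; 79 + 57.92983/60 = 79.965497
hemisphere S, so the sign is −
Longitude: 56′ + 35.68″ = 56.59467′; 88 + 56.59467/60 = 88.943244
W ⇒ negate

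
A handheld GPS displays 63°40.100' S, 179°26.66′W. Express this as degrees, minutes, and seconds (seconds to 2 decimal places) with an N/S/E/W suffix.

63°40′6.00″ S, 179°26′39.60″ W

Latitude: 40.10000′ → 40′ and 0.10000 × 60 = 6.0000″
Lon: 26.66000′ → 26′ and 0.66000 × 60 = 39.6000″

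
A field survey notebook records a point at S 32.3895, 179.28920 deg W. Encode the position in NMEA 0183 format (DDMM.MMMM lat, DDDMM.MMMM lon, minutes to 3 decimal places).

φ: fractional part 0.389500 → 23.37000 minutes
Longitude: fractional part 0.289200 → 17.35200 minutes

3223.370,S / 17917.352,W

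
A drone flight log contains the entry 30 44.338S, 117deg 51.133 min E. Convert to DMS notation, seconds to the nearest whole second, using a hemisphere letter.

30°44′20″ S, 117°51′8″ E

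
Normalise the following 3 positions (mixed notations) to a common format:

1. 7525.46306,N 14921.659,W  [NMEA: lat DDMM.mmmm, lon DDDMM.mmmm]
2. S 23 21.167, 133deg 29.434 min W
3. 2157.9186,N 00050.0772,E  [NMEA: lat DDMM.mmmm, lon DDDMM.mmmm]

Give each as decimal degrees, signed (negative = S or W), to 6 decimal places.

Point 1:
  Lat: split at 2 digits → 75° and 25.46306′; 75 + 25.46306/60 = 75.4243843
  N ⇒ keep positive
  Longitude: degrees = first 3 digits = 149, minutes = 21.659; 149 + 21.659/60 = 149.3609833
  W → negative
Point 2:
  Lat: 23 + 21.167/60 = 23.3527833
  S ⇒ negate
  Longitude: 133 + 29.434/60 = 133.4905667
  W → negative
Point 3:
  Latitude: degrees = first 2 digits = 21, minutes = 57.9186; 21 + 57.9186/60 = 21.9653100
  N → positive
  Lon: degrees = first 3 digits = 0, minutes = 50.0772; 0 + 50.0772/60 = 0.8346200
  E ⇒ keep positive

1. 75.424384, -149.360983
2. -23.352783, -133.490567
3. 21.965310, 0.834620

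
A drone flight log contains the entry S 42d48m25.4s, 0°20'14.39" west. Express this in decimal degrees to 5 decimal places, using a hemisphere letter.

42.80706° S, 0.33733° W

Latitude: 42° + 48/60 + 25.4/3600 = 42 + 0.800000 + 0.007056 = 42.807056
λ: 20′ + 14.39″ = 20.23983′; 0 + 20.23983/60 = 0.337331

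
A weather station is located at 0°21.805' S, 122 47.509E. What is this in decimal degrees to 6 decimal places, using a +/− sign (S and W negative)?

-0.363417, 122.791817

φ: 0 + 21.805/60 = 0.3634167
hemisphere S, so the sign is −
Longitude: 47.509′ = 0.791817°; total 122.7918167
E ⇒ keep positive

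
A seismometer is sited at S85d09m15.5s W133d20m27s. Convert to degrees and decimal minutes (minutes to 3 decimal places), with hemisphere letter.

85° 9.258′ S, 133° 20.450′ W

Lat: 9 + 15.5/60 = 9.25833′
Lon: 20 + 27/60 = 20.45000′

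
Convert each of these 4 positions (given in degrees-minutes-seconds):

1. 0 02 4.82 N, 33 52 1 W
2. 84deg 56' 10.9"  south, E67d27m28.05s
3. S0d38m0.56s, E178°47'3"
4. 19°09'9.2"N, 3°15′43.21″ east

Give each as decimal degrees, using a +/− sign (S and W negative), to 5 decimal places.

Point 1:
  φ: 0° + 2/60 + 4.82/3600 = 0 + 0.033333 + 0.001339 = 0.034672
  N ⇒ keep positive
  λ: 33° + 52/60 + 1/3600 = 33 + 0.866667 + 0.000278 = 33.866944
  hemisphere W, so the sign is −
Point 2:
  Latitude: 84° + 56/60 + 10.9/3600 = 84 + 0.933333 + 0.003028 = 84.936361
  hemisphere S, so the sign is −
  Lon: 67° + 27/60 + 28.05/3600 = 67 + 0.450000 + 0.007792 = 67.457792
  E ⇒ keep positive
Point 3:
  φ: 0 + 38/60 + 0.56/3600 = 0.633489
  S ⇒ negate
  λ: 178 + 47/60 + 3/3600 = 178.784167
  E ⇒ keep positive
Point 4:
  φ: 9′ + 9.2″ = 9.15333′; 19 + 9.15333/60 = 19.152556
  N ⇒ keep positive
  Longitude: 15′ + 43.21″ = 15.72017′; 3 + 15.72017/60 = 3.262003
  E → positive

1. 0.03467, -33.86694
2. -84.93636, 67.45779
3. -0.63349, 178.78417
4. 19.15256, 3.26200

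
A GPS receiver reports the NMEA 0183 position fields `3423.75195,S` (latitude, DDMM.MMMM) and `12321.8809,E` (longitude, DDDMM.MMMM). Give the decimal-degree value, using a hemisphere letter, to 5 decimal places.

Latitude: split at 2 digits → 34° and 23.75195′; 34 + 23.75195/60 = 34.395866
Longitude: split at 3 digits → 123° and 21.8809′; 123 + 21.8809/60 = 123.364682

34.39587° S, 123.36468° E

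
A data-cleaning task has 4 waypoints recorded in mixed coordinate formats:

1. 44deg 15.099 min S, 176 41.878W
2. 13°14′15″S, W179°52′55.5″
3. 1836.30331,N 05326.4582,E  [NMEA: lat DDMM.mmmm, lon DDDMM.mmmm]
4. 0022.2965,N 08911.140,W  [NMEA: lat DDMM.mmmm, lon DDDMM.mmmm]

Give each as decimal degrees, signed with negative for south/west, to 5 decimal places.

1. -44.25165, -176.69797
2. -13.23750, -179.88208
3. 18.60506, 53.44097
4. 0.37161, -89.18567

Point 1:
  φ: 15.099′ = 0.251650°; total 44.251650
  hemisphere S, so the sign is −
  Lon: 176 + 41.878/60 = 176.697967
  W → negative
Point 2:
  φ: 13° + 14/60 + 15/3600 = 13 + 0.233333 + 0.004167 = 13.237500
  S → negative
  Lon: 179 + 52/60 + 55.5/3600 = 179.882083
  W → negative
Point 3:
  Lat: split at 2 digits → 18° and 36.30331′; 18 + 36.30331/60 = 18.605055
  N → positive
  λ: degrees = first 3 digits = 53, minutes = 26.4582; 53 + 26.4582/60 = 53.440970
  E → positive
Point 4:
  φ: degrees = first 2 digits = 0, minutes = 22.2965; 0 + 22.2965/60 = 0.371608
  N ⇒ keep positive
  λ: degrees = first 3 digits = 89, minutes = 11.14; 89 + 11.14/60 = 89.185667
  W ⇒ negate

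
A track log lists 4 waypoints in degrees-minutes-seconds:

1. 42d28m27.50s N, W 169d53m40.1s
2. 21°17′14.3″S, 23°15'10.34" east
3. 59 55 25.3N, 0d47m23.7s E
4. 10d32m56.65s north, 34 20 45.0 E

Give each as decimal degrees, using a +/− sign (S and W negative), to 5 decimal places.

1. 42.47431, -169.89447
2. -21.28731, 23.25287
3. 59.92369, 0.78992
4. 10.54907, 34.34583

Point 1:
  Latitude: 42 + 28/60 + 27.5/3600 = 42.474306
  N → positive
  λ: 53′ + 40.1″ = 53.66833′; 169 + 53.66833/60 = 169.894472
  W → negative
Point 2:
  φ: 17′ + 14.3″ = 17.23833′; 21 + 17.23833/60 = 21.287306
  S ⇒ negate
  λ: 23 + 15/60 + 10.34/3600 = 23.252872
  E ⇒ keep positive
Point 3:
  φ: 59° + 55/60 + 25.3/3600 = 59 + 0.916667 + 0.007028 = 59.923694
  N ⇒ keep positive
  Longitude: 0° + 47/60 + 23.7/3600 = 0 + 0.783333 + 0.006583 = 0.789917
  E ⇒ keep positive
Point 4:
  Lat: 32′ + 56.65″ = 32.94417′; 10 + 32.94417/60 = 10.549069
  N → positive
  Lon: 34° + 20/60 + 45/3600 = 34 + 0.333333 + 0.012500 = 34.345833
  E → positive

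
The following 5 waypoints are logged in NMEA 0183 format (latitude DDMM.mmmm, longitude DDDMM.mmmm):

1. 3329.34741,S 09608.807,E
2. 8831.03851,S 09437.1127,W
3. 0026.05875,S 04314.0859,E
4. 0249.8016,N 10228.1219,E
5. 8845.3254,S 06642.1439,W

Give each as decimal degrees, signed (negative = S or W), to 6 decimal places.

Point 1:
  φ: split at 2 digits → 33° and 29.34741′; 33 + 29.34741/60 = 33.4891235
  S → negative
  λ: split at 3 digits → 096° and 8.807′; 96 + 8.807/60 = 96.1467833
  E → positive
Point 2:
  φ: split at 2 digits → 88° and 31.03851′; 88 + 31.03851/60 = 88.5173085
  S ⇒ negate
  Longitude: degrees = first 3 digits = 94, minutes = 37.1127; 94 + 37.1127/60 = 94.6185450
  W → negative
Point 3:
  φ: split at 2 digits → 00° and 26.05875′; 0 + 26.05875/60 = 0.4343125
  S → negative
  λ: split at 3 digits → 043° and 14.0859′; 43 + 14.0859/60 = 43.2347650
  E → positive
Point 4:
  Latitude: degrees = first 2 digits = 2, minutes = 49.8016; 2 + 49.8016/60 = 2.8300267
  N → positive
  Lon: degrees = first 3 digits = 102, minutes = 28.1219; 102 + 28.1219/60 = 102.4686983
  E → positive
Point 5:
  φ: degrees = first 2 digits = 88, minutes = 45.3254; 88 + 45.3254/60 = 88.7554233
  S ⇒ negate
  Lon: degrees = first 3 digits = 66, minutes = 42.1439; 66 + 42.1439/60 = 66.7023983
  hemisphere W, so the sign is −

1. -33.489124, 96.146783
2. -88.517309, -94.618545
3. -0.434313, 43.234765
4. 2.830027, 102.468698
5. -88.755423, -66.702398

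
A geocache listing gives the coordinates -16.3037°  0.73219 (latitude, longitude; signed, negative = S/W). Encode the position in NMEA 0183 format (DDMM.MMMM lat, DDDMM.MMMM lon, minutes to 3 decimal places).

1618.222,S / 00043.931,E

Latitude is negative → S; |value| = 16.303700
φ: minutes = (16.303700 − 16) × 60 = 18.22200
Lon: fractional part 0.732190 → 43.93140 minutes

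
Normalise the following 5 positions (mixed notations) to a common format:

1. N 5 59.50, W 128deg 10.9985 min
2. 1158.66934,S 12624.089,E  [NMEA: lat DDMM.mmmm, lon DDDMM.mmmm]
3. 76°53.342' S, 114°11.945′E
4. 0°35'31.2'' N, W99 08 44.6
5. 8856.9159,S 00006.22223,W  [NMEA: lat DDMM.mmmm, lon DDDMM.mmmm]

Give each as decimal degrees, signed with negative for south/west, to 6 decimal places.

1. 5.991667, -128.183308
2. -11.977822, 126.401483
3. -76.889033, 114.199083
4. 0.592000, -99.145722
5. -88.948598, -0.103704

Point 1:
  Lat: 5 + 59.5/60 = 5.9916667
  N → positive
  λ: 10.9985′ = 0.183308°; total 128.1833083
  W → negative
Point 2:
  φ: degrees = first 2 digits = 11, minutes = 58.66934; 11 + 58.66934/60 = 11.9778223
  S ⇒ negate
  Longitude: degrees = first 3 digits = 126, minutes = 24.089; 126 + 24.089/60 = 126.4014833
  E ⇒ keep positive
Point 3:
  Latitude: 53.342′ = 0.889033°; total 76.8890333
  S → negative
  λ: 114 + 11.945/60 = 114.1990833
  E → positive
Point 4:
  φ: 0 + 35/60 + 31.2/3600 = 0.5920000
  N ⇒ keep positive
  Longitude: 99° + 8/60 + 44.6/3600 = 99 + 0.133333 + 0.012389 = 99.1457222
  W ⇒ negate
Point 5:
  φ: split at 2 digits → 88° and 56.9159′; 88 + 56.9159/60 = 88.9485983
  hemisphere S, so the sign is −
  Longitude: degrees = first 3 digits = 0, minutes = 6.22223; 0 + 6.22223/60 = 0.1037038
  W → negative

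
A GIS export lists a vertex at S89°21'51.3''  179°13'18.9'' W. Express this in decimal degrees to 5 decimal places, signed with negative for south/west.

-89.36425, -179.22192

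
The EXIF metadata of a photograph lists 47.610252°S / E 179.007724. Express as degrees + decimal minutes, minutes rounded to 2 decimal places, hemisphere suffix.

Lat: fractional part 0.610252 → 36.6151 minutes
Lon: fractional part 0.007724 → 0.4634 minutes

47° 36.62′ S, 179° 0.46′ E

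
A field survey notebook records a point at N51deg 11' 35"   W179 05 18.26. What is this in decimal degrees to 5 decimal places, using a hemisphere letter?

Lat: 51 + 11/60 + 35/3600 = 51.193056
Longitude: 179° + 5/60 + 18.26/3600 = 179 + 0.083333 + 0.005072 = 179.088406

51.19306° N, 179.08841° W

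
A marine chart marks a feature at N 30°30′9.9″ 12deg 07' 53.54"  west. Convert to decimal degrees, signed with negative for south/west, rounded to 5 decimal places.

φ: 30 + 30/60 + 9.9/3600 = 30.502750
N ⇒ keep positive
Longitude: 12° + 7/60 + 53.54/3600 = 12 + 0.116667 + 0.014872 = 12.131539
hemisphere W, so the sign is −

30.50275, -12.13154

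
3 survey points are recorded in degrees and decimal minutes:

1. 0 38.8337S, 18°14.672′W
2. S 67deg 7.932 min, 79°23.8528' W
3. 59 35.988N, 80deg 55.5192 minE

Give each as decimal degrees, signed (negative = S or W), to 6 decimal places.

1. -0.647228, -18.244533
2. -67.132200, -79.397547
3. 59.599800, 80.925320

Point 1:
  Lat: 38.8337′ = 0.647228°; total 0.6472283
  S → negative
  Lon: 18 + 14.672/60 = 18.2445333
  W ⇒ negate
Point 2:
  φ: 67 + 7.932/60 = 67.1322000
  S → negative
  λ: 79 + 23.8528/60 = 79.3975467
  hemisphere W, so the sign is −
Point 3:
  φ: 35.988′ = 0.599800°; total 59.5998000
  N → positive
  Longitude: 55.5192′ = 0.925320°; total 80.9253200
  E → positive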